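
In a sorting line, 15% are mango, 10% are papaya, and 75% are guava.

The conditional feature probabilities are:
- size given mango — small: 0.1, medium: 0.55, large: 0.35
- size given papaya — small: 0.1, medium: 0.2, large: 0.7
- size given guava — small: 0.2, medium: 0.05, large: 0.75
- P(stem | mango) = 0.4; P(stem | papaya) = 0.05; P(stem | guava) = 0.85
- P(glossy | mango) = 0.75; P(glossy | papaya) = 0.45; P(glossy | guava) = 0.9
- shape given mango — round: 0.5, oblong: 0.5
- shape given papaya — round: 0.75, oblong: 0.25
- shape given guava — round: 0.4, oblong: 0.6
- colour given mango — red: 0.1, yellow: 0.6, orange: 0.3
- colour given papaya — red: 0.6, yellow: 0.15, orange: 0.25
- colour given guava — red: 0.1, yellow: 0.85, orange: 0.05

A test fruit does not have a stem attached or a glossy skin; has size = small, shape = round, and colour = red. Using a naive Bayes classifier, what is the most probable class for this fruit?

papaya

mango: 0.15 × 0.1 × (1−0.4) × (1−0.75) × 0.5 × 0.1 = 0.0001125
papaya: 0.1 × 0.1 × (1−0.05) × (1−0.45) × 0.75 × 0.6 = 0.00235125
guava: 0.75 × 0.2 × (1−0.85) × (1−0.9) × 0.4 × 0.1 = 0.00009
Highest score → papaya.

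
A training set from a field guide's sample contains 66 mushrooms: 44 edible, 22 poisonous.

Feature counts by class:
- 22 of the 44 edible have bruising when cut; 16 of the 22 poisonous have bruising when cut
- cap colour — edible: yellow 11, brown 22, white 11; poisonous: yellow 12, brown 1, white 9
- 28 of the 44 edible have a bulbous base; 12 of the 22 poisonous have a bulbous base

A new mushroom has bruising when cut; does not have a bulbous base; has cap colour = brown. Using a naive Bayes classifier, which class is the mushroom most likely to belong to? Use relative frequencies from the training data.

edible

edible: (44/66) × (22/44) × (22/44) × (16/44) ≈ 0.0606061
poisonous: (22/66) × (16/22) × (1/22) × (10/22) ≈ 0.00500877
Highest score → edible.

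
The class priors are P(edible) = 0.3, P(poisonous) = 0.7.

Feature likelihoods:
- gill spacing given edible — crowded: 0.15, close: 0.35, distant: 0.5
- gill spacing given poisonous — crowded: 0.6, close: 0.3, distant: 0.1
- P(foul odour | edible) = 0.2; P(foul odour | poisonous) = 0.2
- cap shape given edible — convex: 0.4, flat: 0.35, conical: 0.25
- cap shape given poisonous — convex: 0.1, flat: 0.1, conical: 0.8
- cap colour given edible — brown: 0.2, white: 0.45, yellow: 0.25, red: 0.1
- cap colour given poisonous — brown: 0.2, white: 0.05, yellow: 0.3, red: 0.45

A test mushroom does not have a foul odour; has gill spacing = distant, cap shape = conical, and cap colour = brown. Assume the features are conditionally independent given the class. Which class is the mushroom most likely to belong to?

poisonous

edible: 0.3 × 0.5 × (1−0.2) × 0.25 × 0.2 = 0.006
poisonous: 0.7 × 0.1 × (1−0.2) × 0.8 × 0.2 = 0.00896
Highest score → poisonous.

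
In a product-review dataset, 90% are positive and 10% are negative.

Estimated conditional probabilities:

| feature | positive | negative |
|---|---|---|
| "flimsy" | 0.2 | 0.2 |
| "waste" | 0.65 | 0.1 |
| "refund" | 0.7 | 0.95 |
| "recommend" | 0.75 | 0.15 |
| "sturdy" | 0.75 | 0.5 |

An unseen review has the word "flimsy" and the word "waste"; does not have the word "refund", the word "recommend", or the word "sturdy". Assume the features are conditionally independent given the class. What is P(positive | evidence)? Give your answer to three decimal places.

0.981

positive: 0.9 × 0.2 × 0.65 × (1−0.7) × (1−0.75) × (1−0.75) = 0.00219375
negative: 0.1 × 0.2 × 0.1 × (1−0.95) × (1−0.15) × (1−0.5) = 0.0000425
P(positive | x) = 0.00219375 / 0.00223625 ≈ 0.981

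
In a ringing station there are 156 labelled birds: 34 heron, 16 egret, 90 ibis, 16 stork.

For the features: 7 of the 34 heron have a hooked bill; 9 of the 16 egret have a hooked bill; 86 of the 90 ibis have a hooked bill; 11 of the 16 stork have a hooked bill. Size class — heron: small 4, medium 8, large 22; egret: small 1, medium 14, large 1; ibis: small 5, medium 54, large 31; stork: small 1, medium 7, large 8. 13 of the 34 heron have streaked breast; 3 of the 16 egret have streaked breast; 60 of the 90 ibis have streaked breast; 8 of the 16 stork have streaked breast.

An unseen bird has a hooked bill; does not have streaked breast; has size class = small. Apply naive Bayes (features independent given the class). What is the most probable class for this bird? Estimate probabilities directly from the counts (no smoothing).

ibis

heron: (34/156) × (7/34) × (4/34) × (21/34) ≈ 0.00326058
egret: (16/156) × (9/16) × (1/16) × (13/16) = 0.0029296875
ibis: (90/156) × (86/90) × (5/90) × (30/90) ≈ 0.0102089
stork: (16/156) × (11/16) × (1/16) × (8/16) ≈ 0.00220353
Highest score → ibis.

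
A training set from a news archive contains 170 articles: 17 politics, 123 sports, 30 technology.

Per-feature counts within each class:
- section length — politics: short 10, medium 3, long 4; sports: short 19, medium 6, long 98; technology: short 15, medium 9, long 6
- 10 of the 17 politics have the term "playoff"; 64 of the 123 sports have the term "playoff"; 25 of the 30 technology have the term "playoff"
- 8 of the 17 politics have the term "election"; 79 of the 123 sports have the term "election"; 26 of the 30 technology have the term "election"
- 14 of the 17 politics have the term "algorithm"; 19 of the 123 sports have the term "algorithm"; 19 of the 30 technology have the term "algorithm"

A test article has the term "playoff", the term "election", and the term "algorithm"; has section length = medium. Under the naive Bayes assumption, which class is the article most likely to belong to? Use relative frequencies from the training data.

politics: (17/170) × (3/17) × (10/17) × (8/17) × (14/17) ≈ 0.00402294
sports: (123/170) × (6/123) × (64/123) × (79/123) × (19/123) ≈ 0.001822
technology: (30/170) × (9/30) × (25/30) × (26/30) × (19/30) ≈ 0.0242157
Highest score → technology.

technology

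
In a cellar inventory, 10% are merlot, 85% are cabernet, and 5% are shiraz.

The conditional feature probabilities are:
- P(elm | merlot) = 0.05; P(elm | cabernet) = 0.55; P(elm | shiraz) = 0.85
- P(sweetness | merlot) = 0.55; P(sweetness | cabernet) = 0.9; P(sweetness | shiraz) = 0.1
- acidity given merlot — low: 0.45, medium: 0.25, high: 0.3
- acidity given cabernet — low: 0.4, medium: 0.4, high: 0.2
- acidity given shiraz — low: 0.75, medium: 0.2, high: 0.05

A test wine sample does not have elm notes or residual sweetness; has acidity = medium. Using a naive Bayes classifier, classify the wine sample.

cabernet

merlot: 0.1 × (1−0.05) × (1−0.55) × 0.25 = 0.0106875
cabernet: 0.85 × (1−0.55) × (1−0.9) × 0.4 = 0.0153
shiraz: 0.05 × (1−0.85) × (1−0.1) × 0.2 = 0.00135
Highest score → cabernet.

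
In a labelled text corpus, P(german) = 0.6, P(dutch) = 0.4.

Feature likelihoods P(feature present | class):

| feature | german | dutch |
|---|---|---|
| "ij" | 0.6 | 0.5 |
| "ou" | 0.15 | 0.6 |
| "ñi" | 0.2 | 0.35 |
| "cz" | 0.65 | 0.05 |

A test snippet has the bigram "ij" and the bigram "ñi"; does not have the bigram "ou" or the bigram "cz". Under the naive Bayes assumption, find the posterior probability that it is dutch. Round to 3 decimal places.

0.554

german: 0.6 × 0.6 × (1−0.15) × 0.2 × (1−0.65) = 0.02142
dutch: 0.4 × 0.5 × (1−0.6) × 0.35 × (1−0.05) = 0.0266
P(dutch | x) = 0.0266 / 0.04802 ≈ 0.554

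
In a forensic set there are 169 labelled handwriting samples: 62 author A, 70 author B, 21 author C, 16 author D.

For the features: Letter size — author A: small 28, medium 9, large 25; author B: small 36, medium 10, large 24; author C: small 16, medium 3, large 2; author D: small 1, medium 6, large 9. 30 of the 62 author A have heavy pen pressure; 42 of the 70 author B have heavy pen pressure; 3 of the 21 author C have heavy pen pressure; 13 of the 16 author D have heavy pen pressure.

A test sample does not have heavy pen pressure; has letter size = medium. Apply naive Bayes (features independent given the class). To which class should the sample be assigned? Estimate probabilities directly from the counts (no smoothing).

author A: (62/169) × (9/62) × (32/62) ≈ 0.0274862
author B: (70/169) × (10/70) × (28/70) ≈ 0.0236686
author C: (21/169) × (3/21) × (18/21) ≈ 0.0152156
author D: (16/169) × (6/16) × (3/16) ≈ 0.0066568
Highest score → author A.

author A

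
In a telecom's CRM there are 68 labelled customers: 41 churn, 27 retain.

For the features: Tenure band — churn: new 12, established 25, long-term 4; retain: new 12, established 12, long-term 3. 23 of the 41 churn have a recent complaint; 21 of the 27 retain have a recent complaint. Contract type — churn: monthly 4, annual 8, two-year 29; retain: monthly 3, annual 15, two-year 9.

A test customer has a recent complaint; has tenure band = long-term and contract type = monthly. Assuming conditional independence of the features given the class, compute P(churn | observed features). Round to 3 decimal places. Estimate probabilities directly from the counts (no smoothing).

churn: (41/68) × (4/41) × (23/41) × (4/41) ≈ 0.00321937
retain: (27/68) × (3/27) × (21/27) × (3/27) ≈ 0.00381264
P(churn | x) = 0.00321937 / 0.00703201 ≈ 0.458

0.458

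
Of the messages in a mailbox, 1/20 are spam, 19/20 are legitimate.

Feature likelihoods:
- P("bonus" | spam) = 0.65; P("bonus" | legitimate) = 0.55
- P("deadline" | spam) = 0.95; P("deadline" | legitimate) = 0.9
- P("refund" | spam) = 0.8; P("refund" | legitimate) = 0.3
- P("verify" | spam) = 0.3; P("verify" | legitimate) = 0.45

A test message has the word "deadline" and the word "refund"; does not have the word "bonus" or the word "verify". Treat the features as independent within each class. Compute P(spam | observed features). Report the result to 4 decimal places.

0.1279

spam: 0.05 × (1−0.65) × 0.95 × 0.8 × (1−0.3) = 0.00931
legitimate: 0.95 × (1−0.55) × 0.9 × 0.3 × (1−0.45) = 0.06348375
P(spam | x) = 0.00931 / 0.07279375 ≈ 0.1279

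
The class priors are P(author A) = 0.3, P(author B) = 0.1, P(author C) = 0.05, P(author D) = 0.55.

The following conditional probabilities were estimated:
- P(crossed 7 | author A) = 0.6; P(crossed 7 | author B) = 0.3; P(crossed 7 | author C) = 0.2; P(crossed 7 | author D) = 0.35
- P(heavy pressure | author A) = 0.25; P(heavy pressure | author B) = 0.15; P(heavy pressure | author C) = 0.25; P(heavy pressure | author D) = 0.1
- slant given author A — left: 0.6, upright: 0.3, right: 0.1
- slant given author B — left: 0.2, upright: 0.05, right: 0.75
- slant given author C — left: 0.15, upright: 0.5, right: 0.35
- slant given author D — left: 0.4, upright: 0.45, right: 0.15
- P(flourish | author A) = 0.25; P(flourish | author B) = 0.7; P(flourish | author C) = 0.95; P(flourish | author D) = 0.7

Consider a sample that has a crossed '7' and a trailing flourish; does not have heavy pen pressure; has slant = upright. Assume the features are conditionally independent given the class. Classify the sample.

author D

author A: 0.3 × 0.6 × (1−0.25) × 0.3 × 0.25 = 0.010125
author B: 0.1 × 0.3 × (1−0.15) × 0.05 × 0.7 = 0.0008925
author C: 0.05 × 0.2 × (1−0.25) × 0.5 × 0.95 = 0.0035625
author D: 0.55 × 0.35 × (1−0.1) × 0.45 × 0.7 = 0.05457375
Highest score → author D.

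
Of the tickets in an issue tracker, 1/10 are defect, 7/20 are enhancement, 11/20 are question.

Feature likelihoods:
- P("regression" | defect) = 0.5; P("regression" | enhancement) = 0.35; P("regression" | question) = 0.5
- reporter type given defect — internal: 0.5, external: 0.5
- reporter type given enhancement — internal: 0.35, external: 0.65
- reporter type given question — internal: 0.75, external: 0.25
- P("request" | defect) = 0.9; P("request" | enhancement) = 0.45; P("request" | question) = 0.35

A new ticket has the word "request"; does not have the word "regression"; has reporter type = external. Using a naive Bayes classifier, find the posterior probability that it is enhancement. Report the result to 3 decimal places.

defect: 0.1 × (1−0.5) × 0.5 × 0.9 = 0.0225
enhancement: 0.35 × (1−0.35) × 0.65 × 0.45 = 0.06654375
question: 0.55 × (1−0.5) × 0.25 × 0.35 = 0.0240625
P(enhancement | x) = 0.06654375 / 0.11310625 ≈ 0.588

0.588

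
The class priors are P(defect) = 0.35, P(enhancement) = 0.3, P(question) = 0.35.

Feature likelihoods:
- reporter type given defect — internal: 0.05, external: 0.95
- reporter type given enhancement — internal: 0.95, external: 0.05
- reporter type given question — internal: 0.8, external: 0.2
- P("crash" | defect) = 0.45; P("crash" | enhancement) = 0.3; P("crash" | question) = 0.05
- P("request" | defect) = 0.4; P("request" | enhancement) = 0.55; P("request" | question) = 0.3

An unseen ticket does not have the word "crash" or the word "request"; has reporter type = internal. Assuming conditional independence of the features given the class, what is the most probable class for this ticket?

question

defect: 0.35 × 0.05 × (1−0.45) × (1−0.4) = 0.005775
enhancement: 0.3 × 0.95 × (1−0.3) × (1−0.55) = 0.089775
question: 0.35 × 0.8 × (1−0.05) × (1−0.3) = 0.1862
Highest score → question.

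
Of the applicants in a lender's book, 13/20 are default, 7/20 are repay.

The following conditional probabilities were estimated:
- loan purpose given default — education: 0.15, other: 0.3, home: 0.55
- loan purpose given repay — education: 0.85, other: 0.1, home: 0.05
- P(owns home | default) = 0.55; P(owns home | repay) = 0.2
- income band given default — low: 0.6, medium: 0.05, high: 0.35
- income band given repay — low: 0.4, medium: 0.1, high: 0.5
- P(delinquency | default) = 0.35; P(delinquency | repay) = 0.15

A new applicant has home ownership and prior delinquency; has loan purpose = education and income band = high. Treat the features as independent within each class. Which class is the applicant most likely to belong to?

default

default: 0.65 × 0.15 × 0.55 × 0.35 × 0.35 = 0.0065690625
repay: 0.35 × 0.85 × 0.2 × 0.5 × 0.15 = 0.0044625
Highest score → default.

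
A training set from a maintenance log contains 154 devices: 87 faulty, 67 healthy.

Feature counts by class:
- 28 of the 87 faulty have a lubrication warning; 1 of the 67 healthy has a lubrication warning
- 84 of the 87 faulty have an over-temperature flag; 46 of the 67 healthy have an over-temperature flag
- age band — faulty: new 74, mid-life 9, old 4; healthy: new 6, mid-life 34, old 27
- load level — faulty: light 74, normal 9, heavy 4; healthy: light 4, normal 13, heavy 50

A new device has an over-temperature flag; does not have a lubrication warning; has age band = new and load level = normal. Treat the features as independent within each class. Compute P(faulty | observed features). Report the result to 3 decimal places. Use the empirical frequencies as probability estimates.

0.864

faulty: (87/154) × (59/87) × (84/87) × (74/87) × (9/87) ≈ 0.0325482
healthy: (67/154) × (66/67) × (46/67) × (6/67) × (13/67) ≈ 0.00511271
P(faulty | x) = 0.0325482 / 0.03766091 ≈ 0.864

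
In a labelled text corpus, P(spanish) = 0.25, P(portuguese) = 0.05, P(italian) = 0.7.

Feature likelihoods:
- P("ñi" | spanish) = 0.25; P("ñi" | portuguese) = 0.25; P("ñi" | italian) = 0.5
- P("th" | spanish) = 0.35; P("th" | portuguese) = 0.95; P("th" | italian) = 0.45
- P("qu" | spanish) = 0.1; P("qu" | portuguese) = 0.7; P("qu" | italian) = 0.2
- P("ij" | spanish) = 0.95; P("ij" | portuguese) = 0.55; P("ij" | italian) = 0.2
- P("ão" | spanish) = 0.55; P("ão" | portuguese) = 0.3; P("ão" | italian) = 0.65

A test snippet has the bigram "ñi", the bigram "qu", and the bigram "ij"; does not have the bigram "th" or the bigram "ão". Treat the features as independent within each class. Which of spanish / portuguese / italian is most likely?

italian

spanish: 0.25 × 0.25 × (1−0.35) × 0.1 × 0.95 × (1−0.55) = 0.00173671875
portuguese: 0.05 × 0.25 × (1−0.95) × 0.7 × 0.55 × (1−0.3) = 0.0001684375
italian: 0.7 × 0.5 × (1−0.45) × 0.2 × 0.2 × (1−0.65) = 0.002695
Highest score → italian.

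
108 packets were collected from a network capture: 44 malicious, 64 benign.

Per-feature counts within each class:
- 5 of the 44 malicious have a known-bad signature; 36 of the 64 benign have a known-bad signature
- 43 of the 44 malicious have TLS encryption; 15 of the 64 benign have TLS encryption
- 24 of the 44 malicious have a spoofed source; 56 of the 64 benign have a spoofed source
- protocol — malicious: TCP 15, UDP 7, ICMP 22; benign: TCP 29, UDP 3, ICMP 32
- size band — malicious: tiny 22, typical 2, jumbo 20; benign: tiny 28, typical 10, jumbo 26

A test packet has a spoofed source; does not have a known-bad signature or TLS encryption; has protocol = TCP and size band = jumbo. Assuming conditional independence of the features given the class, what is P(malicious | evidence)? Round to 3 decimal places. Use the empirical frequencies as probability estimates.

0.021

malicious: (44/108) × (39/44) × (1/44) × (24/44) × (15/44) × (20/44) ≈ 0.000693686
benign: (64/108) × (28/64) × (49/64) × (56/64) × (29/64) × (26/64) ≈ 0.031972
P(malicious | x) = 0.000693686 / 0.032665686 ≈ 0.021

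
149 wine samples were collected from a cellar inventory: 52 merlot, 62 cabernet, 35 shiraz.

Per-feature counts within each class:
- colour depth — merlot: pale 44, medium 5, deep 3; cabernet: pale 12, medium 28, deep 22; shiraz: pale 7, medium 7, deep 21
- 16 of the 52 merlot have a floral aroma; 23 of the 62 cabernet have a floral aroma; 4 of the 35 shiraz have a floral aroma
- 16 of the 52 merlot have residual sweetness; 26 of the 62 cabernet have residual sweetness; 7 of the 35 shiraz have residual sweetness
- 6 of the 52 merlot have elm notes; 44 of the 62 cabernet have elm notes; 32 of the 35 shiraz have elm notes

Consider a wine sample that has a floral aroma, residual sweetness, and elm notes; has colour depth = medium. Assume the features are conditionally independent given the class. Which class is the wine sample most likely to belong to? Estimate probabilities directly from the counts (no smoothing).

merlot: (52/149) × (5/52) × (16/52) × (16/52) × (6/52) ≈ 0.000366577
cabernet: (62/149) × (28/62) × (23/62) × (26/62) × (44/62) ≈ 0.0207468
shiraz: (35/149) × (7/35) × (4/35) × (7/35) × (32/35) ≈ 0.000981783
Highest score → cabernet.

cabernet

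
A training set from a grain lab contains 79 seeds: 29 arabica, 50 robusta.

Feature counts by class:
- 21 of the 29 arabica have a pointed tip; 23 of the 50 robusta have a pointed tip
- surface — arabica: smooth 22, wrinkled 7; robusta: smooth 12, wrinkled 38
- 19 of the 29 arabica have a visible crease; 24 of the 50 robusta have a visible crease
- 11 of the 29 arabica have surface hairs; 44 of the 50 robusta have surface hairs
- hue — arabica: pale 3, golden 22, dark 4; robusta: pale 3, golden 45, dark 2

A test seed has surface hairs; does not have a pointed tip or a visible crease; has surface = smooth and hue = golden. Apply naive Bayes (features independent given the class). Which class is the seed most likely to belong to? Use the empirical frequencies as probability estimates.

robusta

arabica: (29/79) × (8/29) × (22/29) × (10/29) × (11/29) × (22/29) ≈ 0.0076227
robusta: (50/79) × (27/50) × (12/50) × (26/50) × (44/50) × (45/50) ≈ 0.0337813
Highest score → robusta.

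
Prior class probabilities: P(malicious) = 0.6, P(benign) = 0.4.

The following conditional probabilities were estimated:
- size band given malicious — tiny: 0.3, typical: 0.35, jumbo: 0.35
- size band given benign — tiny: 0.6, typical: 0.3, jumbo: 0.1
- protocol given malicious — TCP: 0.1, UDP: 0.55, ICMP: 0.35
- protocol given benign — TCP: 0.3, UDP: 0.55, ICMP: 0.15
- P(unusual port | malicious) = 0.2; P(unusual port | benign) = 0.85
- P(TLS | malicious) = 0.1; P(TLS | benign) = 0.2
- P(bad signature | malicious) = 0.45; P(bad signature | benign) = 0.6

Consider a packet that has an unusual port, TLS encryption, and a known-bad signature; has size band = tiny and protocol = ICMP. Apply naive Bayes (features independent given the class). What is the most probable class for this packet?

malicious: 0.6 × 0.3 × 0.35 × 0.2 × 0.1 × 0.45 = 0.000567
benign: 0.4 × 0.6 × 0.15 × 0.85 × 0.2 × 0.6 = 0.003672
Highest score → benign.

benign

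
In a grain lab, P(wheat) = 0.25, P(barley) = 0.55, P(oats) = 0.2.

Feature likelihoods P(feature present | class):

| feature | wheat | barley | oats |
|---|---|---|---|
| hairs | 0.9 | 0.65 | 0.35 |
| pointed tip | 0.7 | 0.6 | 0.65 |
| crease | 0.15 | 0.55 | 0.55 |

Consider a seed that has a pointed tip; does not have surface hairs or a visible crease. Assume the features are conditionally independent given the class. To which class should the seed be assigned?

barley

wheat: 0.25 × (1−0.9) × 0.7 × (1−0.15) = 0.014875
barley: 0.55 × (1−0.65) × 0.6 × (1−0.55) = 0.051975
oats: 0.2 × (1−0.35) × 0.65 × (1−0.55) = 0.038025
Highest score → barley.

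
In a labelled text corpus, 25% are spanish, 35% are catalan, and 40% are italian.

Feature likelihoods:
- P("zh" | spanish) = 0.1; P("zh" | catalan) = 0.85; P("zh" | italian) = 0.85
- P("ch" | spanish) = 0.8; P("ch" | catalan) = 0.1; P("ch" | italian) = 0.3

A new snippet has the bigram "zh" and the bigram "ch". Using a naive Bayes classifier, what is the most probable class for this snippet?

spanish: 0.25 × 0.1 × 0.8 = 0.02
catalan: 0.35 × 0.85 × 0.1 = 0.02975
italian: 0.4 × 0.85 × 0.3 = 0.102
Highest score → italian.

italian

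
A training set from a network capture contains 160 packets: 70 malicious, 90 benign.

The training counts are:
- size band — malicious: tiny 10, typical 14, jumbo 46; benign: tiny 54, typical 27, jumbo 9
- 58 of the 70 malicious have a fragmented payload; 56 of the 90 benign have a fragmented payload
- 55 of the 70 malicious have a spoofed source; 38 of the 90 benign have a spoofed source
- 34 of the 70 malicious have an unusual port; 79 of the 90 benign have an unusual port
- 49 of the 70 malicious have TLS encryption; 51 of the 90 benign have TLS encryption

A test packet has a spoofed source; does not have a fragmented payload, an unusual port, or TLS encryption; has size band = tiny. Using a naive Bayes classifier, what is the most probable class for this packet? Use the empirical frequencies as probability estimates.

malicious: (70/160) × (10/70) × (12/70) × (55/70) × (36/70) × (21/70) ≈ 0.00129883
benign: (90/160) × (54/90) × (34/90) × (38/90) × (11/90) × (39/90) ≈ 0.00285117
Highest score → benign.

benign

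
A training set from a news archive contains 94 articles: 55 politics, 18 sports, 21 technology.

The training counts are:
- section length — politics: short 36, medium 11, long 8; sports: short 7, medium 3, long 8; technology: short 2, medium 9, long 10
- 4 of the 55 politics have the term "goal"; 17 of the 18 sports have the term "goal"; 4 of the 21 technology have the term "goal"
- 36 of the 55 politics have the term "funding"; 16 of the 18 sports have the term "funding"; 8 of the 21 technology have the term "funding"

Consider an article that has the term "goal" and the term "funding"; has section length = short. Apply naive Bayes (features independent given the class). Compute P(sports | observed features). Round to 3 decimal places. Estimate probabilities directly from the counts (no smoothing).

0.760

politics: (55/94) × (36/55) × (4/55) × (36/55) ≈ 0.0182311
sports: (18/94) × (7/18) × (17/18) × (16/18) ≈ 0.0625164
technology: (21/94) × (2/21) × (4/21) × (8/21) ≈ 0.00154388
P(sports | x) = 0.0625164 / 0.08229138 ≈ 0.760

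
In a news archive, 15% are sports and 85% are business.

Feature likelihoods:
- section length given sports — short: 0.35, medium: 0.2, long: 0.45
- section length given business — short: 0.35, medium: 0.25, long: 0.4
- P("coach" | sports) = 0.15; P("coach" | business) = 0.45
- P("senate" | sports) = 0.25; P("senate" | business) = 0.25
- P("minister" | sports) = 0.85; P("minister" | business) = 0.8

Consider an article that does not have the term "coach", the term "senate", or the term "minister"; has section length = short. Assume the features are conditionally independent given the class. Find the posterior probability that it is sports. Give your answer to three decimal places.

0.170

sports: 0.15 × 0.35 × (1−0.15) × (1−0.25) × (1−0.85) = 0.0050203125
business: 0.85 × 0.35 × (1−0.45) × (1−0.25) × (1−0.8) = 0.02454375
P(sports | x) = 0.0050203125 / 0.0295640625 ≈ 0.170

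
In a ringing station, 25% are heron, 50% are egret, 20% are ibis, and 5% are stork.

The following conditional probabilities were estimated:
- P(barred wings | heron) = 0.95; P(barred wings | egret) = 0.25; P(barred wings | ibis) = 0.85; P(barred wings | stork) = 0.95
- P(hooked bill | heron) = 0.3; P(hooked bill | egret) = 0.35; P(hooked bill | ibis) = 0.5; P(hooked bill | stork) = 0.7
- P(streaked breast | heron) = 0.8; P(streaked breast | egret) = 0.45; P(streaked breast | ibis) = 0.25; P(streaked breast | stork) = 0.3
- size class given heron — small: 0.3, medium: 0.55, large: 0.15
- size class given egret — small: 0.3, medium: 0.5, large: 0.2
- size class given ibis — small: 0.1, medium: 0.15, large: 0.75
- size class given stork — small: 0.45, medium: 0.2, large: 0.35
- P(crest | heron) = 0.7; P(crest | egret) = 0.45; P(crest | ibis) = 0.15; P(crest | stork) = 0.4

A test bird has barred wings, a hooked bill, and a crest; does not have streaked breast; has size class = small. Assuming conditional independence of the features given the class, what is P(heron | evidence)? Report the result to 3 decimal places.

0.263

heron: 0.25 × 0.95 × 0.3 × (1−0.8) × 0.3 × 0.7 = 0.0029925
egret: 0.5 × 0.25 × 0.35 × (1−0.45) × 0.3 × 0.45 = 0.0032484375
ibis: 0.2 × 0.85 × 0.5 × (1−0.25) × 0.1 × 0.15 = 0.00095625
stork: 0.05 × 0.95 × 0.7 × (1−0.3) × 0.45 × 0.4 = 0.0041895
P(heron | x) = 0.0029925 / 0.0113866875 ≈ 0.263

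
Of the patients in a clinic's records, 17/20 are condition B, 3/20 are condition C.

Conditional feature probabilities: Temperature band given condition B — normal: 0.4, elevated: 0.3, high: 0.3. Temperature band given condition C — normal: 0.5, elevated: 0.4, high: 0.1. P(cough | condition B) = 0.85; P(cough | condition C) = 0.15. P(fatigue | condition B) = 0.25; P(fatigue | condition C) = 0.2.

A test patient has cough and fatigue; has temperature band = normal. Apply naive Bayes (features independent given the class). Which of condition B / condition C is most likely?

condition B

condition B: 0.85 × 0.4 × 0.85 × 0.25 = 0.07225
condition C: 0.15 × 0.5 × 0.15 × 0.2 = 0.00225
Highest score → condition B.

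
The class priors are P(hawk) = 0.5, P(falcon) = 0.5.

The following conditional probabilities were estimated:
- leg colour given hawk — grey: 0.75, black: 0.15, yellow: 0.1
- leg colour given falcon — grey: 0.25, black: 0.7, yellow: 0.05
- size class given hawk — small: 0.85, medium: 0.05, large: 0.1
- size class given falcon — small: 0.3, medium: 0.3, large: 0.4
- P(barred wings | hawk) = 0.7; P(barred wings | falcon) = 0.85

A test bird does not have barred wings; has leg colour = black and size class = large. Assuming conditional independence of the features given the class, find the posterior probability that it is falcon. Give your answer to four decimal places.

hawk: 0.5 × 0.15 × 0.1 × (1−0.7) = 0.00225
falcon: 0.5 × 0.7 × 0.4 × (1−0.85) = 0.021
P(falcon | x) = 0.021 / 0.02325 ≈ 0.9032

0.9032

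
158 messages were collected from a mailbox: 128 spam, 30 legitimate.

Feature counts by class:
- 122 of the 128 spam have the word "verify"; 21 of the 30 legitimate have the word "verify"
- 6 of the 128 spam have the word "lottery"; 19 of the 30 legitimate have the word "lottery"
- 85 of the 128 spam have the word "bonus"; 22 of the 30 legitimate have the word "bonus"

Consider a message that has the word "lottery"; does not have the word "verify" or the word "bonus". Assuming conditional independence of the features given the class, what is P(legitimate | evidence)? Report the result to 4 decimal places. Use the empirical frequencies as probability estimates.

spam: (128/158) × (6/128) × (6/128) × (43/128) ≈ 0.00059799
legitimate: (30/158) × (9/30) × (19/30) × (8/30) ≈ 0.00962025
P(legitimate | x) = 0.00962025 / 0.01021824 ≈ 0.9415

0.9415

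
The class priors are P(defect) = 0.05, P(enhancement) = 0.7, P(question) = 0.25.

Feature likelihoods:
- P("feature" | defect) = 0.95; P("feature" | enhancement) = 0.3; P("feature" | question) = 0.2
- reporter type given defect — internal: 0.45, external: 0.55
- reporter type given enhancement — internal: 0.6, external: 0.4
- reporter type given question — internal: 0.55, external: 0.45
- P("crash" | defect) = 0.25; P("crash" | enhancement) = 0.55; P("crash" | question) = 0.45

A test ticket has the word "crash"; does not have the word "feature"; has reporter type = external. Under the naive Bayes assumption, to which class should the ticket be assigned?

enhancement

defect: 0.05 × (1−0.95) × 0.55 × 0.25 = 0.00034375
enhancement: 0.7 × (1−0.3) × 0.4 × 0.55 = 0.1078
question: 0.25 × (1−0.2) × 0.45 × 0.45 = 0.0405
Highest score → enhancement.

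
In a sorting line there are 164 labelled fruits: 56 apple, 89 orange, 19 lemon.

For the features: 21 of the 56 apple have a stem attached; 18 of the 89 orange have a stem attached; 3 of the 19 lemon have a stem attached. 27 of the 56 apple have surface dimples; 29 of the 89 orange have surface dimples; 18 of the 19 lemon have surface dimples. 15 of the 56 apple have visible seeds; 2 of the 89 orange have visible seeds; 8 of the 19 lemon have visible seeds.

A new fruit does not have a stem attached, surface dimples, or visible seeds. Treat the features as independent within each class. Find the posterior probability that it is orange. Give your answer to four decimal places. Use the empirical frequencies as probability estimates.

0.7728

apple: (56/164) × (35/56) × (29/56) × (41/56) ≈ 0.0809152
orange: (89/164) × (71/89) × (60/89) × (87/89) ≈ 0.285302
lemon: (19/164) × (16/19) × (1/19) × (11/19) ≈ 0.00297277
P(orange | x) = 0.285302 / 0.36918997 ≈ 0.7728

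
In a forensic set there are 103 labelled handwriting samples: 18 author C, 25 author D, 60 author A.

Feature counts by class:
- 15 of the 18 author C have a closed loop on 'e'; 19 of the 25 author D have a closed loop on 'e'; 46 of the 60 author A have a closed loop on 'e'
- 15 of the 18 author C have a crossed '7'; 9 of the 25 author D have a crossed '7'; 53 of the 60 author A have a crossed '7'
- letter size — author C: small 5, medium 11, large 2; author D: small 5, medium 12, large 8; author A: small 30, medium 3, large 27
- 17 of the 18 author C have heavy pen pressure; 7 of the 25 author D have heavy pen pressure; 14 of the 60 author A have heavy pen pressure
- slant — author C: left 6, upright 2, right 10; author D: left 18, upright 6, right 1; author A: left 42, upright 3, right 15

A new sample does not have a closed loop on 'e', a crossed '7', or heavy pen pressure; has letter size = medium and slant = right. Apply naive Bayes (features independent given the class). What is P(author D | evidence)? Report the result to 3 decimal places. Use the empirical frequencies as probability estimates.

0.679

author C: (18/103) × (3/18) × (3/18) × (11/18) × (1/18) × (10/18) ≈ 0.0000915605
author D: (25/103) × (6/25) × (16/25) × (12/25) × (18/25) × (1/25) ≈ 0.00051538
author A: (60/103) × (14/60) × (7/60) × (3/60) × (46/60) × (15/60) ≈ 0.000151969
P(author D | x) = 0.00051538 / 0.0007589095 ≈ 0.679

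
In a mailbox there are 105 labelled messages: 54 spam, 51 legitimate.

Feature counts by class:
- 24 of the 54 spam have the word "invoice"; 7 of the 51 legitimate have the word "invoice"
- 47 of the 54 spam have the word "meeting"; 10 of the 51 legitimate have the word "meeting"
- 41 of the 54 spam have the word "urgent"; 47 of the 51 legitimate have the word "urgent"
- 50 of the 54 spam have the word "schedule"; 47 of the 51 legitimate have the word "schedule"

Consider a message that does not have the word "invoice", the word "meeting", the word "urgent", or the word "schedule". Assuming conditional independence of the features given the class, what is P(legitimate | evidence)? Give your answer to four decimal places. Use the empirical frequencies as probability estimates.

0.7583

spam: (54/105) × (30/54) × (7/54) × (13/54) × (4/54) ≈ 0.000660468
legitimate: (51/105) × (44/51) × (41/51) × (4/51) × (4/51) ≈ 0.00207232
P(legitimate | x) = 0.00207232 / 0.002732788 ≈ 0.7583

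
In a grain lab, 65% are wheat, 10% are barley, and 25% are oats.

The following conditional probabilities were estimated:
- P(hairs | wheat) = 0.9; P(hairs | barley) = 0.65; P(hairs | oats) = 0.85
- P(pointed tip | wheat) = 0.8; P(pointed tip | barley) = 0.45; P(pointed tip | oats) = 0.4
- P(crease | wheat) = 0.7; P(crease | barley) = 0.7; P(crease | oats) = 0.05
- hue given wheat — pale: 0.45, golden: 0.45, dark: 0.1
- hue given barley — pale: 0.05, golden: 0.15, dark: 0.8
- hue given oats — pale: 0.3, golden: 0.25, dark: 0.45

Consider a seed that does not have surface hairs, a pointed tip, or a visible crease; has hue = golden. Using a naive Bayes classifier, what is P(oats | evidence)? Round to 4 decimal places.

wheat: 0.65 × (1−0.9) × (1−0.8) × (1−0.7) × 0.45 = 0.001755
barley: 0.1 × (1−0.65) × (1−0.45) × (1−0.7) × 0.15 = 0.00086625
oats: 0.25 × (1−0.85) × (1−0.4) × (1−0.05) × 0.25 = 0.00534375
P(oats | x) = 0.00534375 / 0.007965 ≈ 0.6709

0.6709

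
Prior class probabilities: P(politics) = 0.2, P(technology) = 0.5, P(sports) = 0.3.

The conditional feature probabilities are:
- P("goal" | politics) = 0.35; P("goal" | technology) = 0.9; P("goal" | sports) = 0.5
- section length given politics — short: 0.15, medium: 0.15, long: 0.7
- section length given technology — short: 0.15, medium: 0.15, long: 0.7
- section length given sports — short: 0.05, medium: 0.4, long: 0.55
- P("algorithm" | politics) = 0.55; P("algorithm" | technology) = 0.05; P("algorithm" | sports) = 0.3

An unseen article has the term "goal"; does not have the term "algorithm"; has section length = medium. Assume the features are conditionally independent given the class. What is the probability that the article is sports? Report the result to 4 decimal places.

0.3789

politics: 0.2 × 0.35 × 0.15 × (1−0.55) = 0.004725
technology: 0.5 × 0.9 × 0.15 × (1−0.05) = 0.064125
sports: 0.3 × 0.5 × 0.4 × (1−0.3) = 0.042
P(sports | x) = 0.042 / 0.11085 ≈ 0.3789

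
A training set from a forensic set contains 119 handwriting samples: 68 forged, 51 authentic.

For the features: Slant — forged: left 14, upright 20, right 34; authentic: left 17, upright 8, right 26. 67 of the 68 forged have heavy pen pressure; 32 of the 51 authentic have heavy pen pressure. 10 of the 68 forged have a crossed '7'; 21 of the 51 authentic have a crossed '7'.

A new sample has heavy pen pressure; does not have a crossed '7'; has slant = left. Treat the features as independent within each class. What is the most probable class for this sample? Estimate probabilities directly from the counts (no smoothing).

forged: (68/119) × (14/68) × (67/68) × (58/68) ≈ 0.0988703
authentic: (51/119) × (17/51) × (32/51) × (30/51) ≈ 0.052727
Highest score → forged.

forged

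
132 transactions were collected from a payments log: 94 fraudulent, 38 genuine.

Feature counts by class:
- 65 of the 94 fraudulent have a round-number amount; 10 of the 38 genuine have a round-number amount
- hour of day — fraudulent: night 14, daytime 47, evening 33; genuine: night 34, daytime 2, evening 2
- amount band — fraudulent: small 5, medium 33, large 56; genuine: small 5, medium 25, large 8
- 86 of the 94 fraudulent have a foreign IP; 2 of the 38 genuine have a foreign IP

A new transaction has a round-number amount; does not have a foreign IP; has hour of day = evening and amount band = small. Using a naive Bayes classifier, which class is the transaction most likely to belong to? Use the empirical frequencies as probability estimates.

fraudulent

fraudulent: (94/132) × (65/94) × (33/94) × (5/94) × (8/94) ≈ 0.000782582
genuine: (38/132) × (10/38) × (2/38) × (5/38) × (36/38) ≈ 0.000497024
Highest score → fraudulent.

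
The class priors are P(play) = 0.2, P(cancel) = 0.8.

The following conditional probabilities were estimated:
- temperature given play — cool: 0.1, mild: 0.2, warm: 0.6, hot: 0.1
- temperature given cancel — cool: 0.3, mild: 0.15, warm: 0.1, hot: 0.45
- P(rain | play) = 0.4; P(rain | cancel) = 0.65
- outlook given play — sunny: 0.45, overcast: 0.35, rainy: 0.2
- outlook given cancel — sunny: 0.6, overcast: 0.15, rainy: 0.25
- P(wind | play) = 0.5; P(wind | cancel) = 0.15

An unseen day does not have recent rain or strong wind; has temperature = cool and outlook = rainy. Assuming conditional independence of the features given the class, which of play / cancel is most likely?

play: 0.2 × 0.1 × (1−0.4) × 0.2 × (1−0.5) = 0.0012
cancel: 0.8 × 0.3 × (1−0.65) × 0.25 × (1−0.15) = 0.01785
Highest score → cancel.

cancel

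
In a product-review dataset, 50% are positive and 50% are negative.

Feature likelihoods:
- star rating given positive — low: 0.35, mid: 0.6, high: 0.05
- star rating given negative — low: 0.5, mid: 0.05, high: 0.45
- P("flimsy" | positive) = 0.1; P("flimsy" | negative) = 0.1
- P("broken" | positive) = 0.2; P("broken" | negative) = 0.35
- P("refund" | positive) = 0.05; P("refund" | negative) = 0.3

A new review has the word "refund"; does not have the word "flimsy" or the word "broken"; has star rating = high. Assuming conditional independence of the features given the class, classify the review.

negative

positive: 0.5 × 0.05 × (1−0.1) × (1−0.2) × 0.05 = 0.0009
negative: 0.5 × 0.45 × (1−0.1) × (1−0.35) × 0.3 = 0.0394875
Highest score → negative.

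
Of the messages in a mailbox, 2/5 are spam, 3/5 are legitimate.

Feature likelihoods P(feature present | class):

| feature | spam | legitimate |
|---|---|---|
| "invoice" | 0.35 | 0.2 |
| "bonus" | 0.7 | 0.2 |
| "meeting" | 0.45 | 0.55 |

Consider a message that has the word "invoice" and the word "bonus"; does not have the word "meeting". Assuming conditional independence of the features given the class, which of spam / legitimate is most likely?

spam

spam: 0.4 × 0.35 × 0.7 × (1−0.45) = 0.0539
legitimate: 0.6 × 0.2 × 0.2 × (1−0.55) = 0.0108
Highest score → spam.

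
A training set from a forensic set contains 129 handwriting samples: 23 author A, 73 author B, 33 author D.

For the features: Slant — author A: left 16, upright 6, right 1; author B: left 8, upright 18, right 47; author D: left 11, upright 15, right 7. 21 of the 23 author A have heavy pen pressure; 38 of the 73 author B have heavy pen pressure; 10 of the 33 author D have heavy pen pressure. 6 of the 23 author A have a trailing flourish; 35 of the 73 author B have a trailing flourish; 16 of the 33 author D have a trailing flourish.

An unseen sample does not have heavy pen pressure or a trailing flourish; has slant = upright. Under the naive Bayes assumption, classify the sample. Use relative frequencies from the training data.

author A: (23/129) × (6/23) × (2/23) × (17/23) ≈ 0.00298941
author B: (73/129) × (18/73) × (35/73) × (38/73) ≈ 0.0348248
author D: (33/129) × (15/33) × (23/33) × (17/33) ≈ 0.0417494
Highest score → author D.

author D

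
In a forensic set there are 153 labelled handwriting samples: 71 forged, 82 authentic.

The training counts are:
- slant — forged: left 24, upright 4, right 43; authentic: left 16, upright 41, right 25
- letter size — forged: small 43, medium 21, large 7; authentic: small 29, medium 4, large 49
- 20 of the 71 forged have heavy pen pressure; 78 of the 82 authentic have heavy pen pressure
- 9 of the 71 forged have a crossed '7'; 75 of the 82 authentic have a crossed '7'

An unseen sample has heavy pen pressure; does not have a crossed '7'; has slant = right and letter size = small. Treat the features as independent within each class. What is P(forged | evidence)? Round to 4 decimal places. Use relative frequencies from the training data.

forged: (71/153) × (43/71) × (43/71) × (20/71) × (62/71) ≈ 0.041869
authentic: (82/153) × (25/82) × (29/82) × (78/82) × (7/82) ≈ 0.00469243
P(forged | x) = 0.041869 / 0.04656143 ≈ 0.8992

0.8992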